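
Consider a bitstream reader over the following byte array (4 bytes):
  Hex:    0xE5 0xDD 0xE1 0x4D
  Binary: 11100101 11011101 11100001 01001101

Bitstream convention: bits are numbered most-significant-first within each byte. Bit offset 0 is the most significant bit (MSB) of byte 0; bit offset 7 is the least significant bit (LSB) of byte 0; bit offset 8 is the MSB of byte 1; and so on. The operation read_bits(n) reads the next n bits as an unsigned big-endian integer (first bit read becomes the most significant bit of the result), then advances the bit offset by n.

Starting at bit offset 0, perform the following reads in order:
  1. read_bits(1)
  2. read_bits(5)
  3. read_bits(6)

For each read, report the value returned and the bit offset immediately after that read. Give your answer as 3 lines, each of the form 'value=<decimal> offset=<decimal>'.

Answer: value=1 offset=1
value=25 offset=6
value=29 offset=12

Derivation:
Read 1: bits[0:1] width=1 -> value=1 (bin 1); offset now 1 = byte 0 bit 1; 31 bits remain
Read 2: bits[1:6] width=5 -> value=25 (bin 11001); offset now 6 = byte 0 bit 6; 26 bits remain
Read 3: bits[6:12] width=6 -> value=29 (bin 011101); offset now 12 = byte 1 bit 4; 20 bits remain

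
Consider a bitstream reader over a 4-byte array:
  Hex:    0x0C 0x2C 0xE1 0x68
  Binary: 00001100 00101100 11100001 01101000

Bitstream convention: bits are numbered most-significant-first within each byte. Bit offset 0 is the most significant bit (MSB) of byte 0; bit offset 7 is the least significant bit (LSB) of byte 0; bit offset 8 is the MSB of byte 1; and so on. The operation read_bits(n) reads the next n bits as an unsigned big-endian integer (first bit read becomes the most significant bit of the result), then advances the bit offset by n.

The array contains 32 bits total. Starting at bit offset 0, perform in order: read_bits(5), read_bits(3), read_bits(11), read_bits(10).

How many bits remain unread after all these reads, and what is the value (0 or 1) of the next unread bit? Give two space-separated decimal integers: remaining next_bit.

Read 1: bits[0:5] width=5 -> value=1 (bin 00001); offset now 5 = byte 0 bit 5; 27 bits remain
Read 2: bits[5:8] width=3 -> value=4 (bin 100); offset now 8 = byte 1 bit 0; 24 bits remain
Read 3: bits[8:19] width=11 -> value=359 (bin 00101100111); offset now 19 = byte 2 bit 3; 13 bits remain
Read 4: bits[19:29] width=10 -> value=45 (bin 0000101101); offset now 29 = byte 3 bit 5; 3 bits remain

Answer: 3 0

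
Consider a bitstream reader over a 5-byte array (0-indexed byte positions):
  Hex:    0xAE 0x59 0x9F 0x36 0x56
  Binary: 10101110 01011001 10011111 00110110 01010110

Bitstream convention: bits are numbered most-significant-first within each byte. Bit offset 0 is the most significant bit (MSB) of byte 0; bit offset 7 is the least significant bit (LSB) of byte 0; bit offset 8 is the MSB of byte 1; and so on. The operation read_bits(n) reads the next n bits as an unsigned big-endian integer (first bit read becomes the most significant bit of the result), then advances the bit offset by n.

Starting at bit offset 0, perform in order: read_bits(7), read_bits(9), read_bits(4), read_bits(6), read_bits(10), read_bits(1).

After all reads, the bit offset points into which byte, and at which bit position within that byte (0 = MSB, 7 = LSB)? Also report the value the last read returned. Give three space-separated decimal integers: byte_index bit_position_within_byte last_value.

Read 1: bits[0:7] width=7 -> value=87 (bin 1010111); offset now 7 = byte 0 bit 7; 33 bits remain
Read 2: bits[7:16] width=9 -> value=89 (bin 001011001); offset now 16 = byte 2 bit 0; 24 bits remain
Read 3: bits[16:20] width=4 -> value=9 (bin 1001); offset now 20 = byte 2 bit 4; 20 bits remain
Read 4: bits[20:26] width=6 -> value=60 (bin 111100); offset now 26 = byte 3 bit 2; 14 bits remain
Read 5: bits[26:36] width=10 -> value=869 (bin 1101100101); offset now 36 = byte 4 bit 4; 4 bits remain
Read 6: bits[36:37] width=1 -> value=0 (bin 0); offset now 37 = byte 4 bit 5; 3 bits remain

Answer: 4 5 0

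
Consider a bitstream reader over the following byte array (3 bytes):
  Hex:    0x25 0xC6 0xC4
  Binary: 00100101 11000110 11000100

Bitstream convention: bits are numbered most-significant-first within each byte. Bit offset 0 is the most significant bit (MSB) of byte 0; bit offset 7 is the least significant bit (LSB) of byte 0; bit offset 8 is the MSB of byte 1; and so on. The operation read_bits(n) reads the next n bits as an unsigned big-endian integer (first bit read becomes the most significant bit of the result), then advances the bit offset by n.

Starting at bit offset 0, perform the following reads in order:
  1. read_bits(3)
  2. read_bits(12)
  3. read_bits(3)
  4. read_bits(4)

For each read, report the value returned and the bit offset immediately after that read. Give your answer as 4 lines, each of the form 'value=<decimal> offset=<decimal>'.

Read 1: bits[0:3] width=3 -> value=1 (bin 001); offset now 3 = byte 0 bit 3; 21 bits remain
Read 2: bits[3:15] width=12 -> value=739 (bin 001011100011); offset now 15 = byte 1 bit 7; 9 bits remain
Read 3: bits[15:18] width=3 -> value=3 (bin 011); offset now 18 = byte 2 bit 2; 6 bits remain
Read 4: bits[18:22] width=4 -> value=1 (bin 0001); offset now 22 = byte 2 bit 6; 2 bits remain

Answer: value=1 offset=3
value=739 offset=15
value=3 offset=18
value=1 offset=22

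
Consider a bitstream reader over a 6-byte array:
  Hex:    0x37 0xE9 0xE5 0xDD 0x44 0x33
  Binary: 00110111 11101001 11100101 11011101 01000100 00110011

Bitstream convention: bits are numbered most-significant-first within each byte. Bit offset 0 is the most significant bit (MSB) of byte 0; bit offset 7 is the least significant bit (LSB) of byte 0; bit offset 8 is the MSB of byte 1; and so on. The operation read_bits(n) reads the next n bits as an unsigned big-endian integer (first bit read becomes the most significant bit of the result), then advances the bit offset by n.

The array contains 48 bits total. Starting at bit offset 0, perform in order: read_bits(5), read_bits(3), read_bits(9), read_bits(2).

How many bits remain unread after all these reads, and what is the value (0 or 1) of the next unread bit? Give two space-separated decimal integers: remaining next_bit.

Read 1: bits[0:5] width=5 -> value=6 (bin 00110); offset now 5 = byte 0 bit 5; 43 bits remain
Read 2: bits[5:8] width=3 -> value=7 (bin 111); offset now 8 = byte 1 bit 0; 40 bits remain
Read 3: bits[8:17] width=9 -> value=467 (bin 111010011); offset now 17 = byte 2 bit 1; 31 bits remain
Read 4: bits[17:19] width=2 -> value=3 (bin 11); offset now 19 = byte 2 bit 3; 29 bits remain

Answer: 29 0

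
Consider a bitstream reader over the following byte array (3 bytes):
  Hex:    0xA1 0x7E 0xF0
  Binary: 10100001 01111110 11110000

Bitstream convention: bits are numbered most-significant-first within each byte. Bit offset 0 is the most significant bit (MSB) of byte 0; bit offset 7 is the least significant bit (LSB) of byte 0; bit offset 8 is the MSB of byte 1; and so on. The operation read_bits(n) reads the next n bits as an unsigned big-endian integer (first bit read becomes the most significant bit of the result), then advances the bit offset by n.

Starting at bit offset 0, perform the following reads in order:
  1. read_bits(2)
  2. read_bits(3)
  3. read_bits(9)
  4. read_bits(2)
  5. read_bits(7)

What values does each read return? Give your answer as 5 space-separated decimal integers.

Answer: 2 4 95 2 120

Derivation:
Read 1: bits[0:2] width=2 -> value=2 (bin 10); offset now 2 = byte 0 bit 2; 22 bits remain
Read 2: bits[2:5] width=3 -> value=4 (bin 100); offset now 5 = byte 0 bit 5; 19 bits remain
Read 3: bits[5:14] width=9 -> value=95 (bin 001011111); offset now 14 = byte 1 bit 6; 10 bits remain
Read 4: bits[14:16] width=2 -> value=2 (bin 10); offset now 16 = byte 2 bit 0; 8 bits remain
Read 5: bits[16:23] width=7 -> value=120 (bin 1111000); offset now 23 = byte 2 bit 7; 1 bits remain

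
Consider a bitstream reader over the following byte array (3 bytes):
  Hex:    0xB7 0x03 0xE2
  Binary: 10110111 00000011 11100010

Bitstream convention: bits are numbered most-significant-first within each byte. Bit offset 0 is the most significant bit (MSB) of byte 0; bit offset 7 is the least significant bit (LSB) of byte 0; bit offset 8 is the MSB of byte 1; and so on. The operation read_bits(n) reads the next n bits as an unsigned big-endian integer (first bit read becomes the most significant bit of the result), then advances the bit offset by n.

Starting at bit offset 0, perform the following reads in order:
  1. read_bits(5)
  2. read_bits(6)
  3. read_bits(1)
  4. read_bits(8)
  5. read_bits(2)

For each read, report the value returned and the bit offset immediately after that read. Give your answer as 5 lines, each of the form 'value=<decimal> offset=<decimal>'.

Answer: value=22 offset=5
value=56 offset=11
value=0 offset=12
value=62 offset=20
value=0 offset=22

Derivation:
Read 1: bits[0:5] width=5 -> value=22 (bin 10110); offset now 5 = byte 0 bit 5; 19 bits remain
Read 2: bits[5:11] width=6 -> value=56 (bin 111000); offset now 11 = byte 1 bit 3; 13 bits remain
Read 3: bits[11:12] width=1 -> value=0 (bin 0); offset now 12 = byte 1 bit 4; 12 bits remain
Read 4: bits[12:20] width=8 -> value=62 (bin 00111110); offset now 20 = byte 2 bit 4; 4 bits remain
Read 5: bits[20:22] width=2 -> value=0 (bin 00); offset now 22 = byte 2 bit 6; 2 bits remain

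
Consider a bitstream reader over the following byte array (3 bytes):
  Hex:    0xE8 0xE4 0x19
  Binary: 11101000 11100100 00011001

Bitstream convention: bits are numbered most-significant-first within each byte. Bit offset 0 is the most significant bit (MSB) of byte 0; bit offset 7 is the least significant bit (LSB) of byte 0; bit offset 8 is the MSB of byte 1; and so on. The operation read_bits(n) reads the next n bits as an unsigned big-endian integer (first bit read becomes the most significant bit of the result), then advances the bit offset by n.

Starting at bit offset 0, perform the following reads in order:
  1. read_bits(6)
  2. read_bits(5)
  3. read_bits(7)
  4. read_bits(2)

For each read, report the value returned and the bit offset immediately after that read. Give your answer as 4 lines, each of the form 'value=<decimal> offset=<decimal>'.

Answer: value=58 offset=6
value=7 offset=11
value=16 offset=18
value=1 offset=20

Derivation:
Read 1: bits[0:6] width=6 -> value=58 (bin 111010); offset now 6 = byte 0 bit 6; 18 bits remain
Read 2: bits[6:11] width=5 -> value=7 (bin 00111); offset now 11 = byte 1 bit 3; 13 bits remain
Read 3: bits[11:18] width=7 -> value=16 (bin 0010000); offset now 18 = byte 2 bit 2; 6 bits remain
Read 4: bits[18:20] width=2 -> value=1 (bin 01); offset now 20 = byte 2 bit 4; 4 bits remain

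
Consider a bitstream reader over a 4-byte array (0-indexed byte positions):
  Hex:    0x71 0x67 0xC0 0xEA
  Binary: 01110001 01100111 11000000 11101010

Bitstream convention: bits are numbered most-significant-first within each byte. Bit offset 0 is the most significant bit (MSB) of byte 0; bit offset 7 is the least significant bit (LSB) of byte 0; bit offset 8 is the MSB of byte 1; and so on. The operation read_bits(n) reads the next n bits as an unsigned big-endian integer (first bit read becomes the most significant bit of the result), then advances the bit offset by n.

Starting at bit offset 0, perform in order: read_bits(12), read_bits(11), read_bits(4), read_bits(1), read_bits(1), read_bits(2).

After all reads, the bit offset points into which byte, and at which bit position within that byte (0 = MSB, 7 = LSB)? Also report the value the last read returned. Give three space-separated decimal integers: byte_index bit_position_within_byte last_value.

Answer: 3 7 1

Derivation:
Read 1: bits[0:12] width=12 -> value=1814 (bin 011100010110); offset now 12 = byte 1 bit 4; 20 bits remain
Read 2: bits[12:23] width=11 -> value=992 (bin 01111100000); offset now 23 = byte 2 bit 7; 9 bits remain
Read 3: bits[23:27] width=4 -> value=7 (bin 0111); offset now 27 = byte 3 bit 3; 5 bits remain
Read 4: bits[27:28] width=1 -> value=0 (bin 0); offset now 28 = byte 3 bit 4; 4 bits remain
Read 5: bits[28:29] width=1 -> value=1 (bin 1); offset now 29 = byte 3 bit 5; 3 bits remain
Read 6: bits[29:31] width=2 -> value=1 (bin 01); offset now 31 = byte 3 bit 7; 1 bits remain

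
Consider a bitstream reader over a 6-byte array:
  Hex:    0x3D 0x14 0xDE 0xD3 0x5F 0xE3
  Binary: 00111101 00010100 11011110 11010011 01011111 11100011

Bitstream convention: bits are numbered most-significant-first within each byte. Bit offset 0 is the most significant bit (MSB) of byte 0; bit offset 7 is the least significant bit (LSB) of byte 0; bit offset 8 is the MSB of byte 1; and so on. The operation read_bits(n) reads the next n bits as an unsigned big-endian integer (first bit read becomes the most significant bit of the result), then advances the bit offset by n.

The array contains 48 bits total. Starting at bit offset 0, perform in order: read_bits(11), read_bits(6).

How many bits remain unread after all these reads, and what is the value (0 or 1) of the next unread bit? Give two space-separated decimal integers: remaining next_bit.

Read 1: bits[0:11] width=11 -> value=488 (bin 00111101000); offset now 11 = byte 1 bit 3; 37 bits remain
Read 2: bits[11:17] width=6 -> value=41 (bin 101001); offset now 17 = byte 2 bit 1; 31 bits remain

Answer: 31 1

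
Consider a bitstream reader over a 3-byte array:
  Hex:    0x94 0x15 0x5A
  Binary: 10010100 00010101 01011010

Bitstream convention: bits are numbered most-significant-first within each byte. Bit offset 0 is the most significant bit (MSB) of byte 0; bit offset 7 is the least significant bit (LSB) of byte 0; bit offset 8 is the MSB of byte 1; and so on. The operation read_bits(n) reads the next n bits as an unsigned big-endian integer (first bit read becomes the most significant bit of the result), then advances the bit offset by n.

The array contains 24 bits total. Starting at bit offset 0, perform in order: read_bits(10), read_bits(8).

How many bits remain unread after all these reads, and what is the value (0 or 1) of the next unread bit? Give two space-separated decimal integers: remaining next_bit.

Answer: 6 0

Derivation:
Read 1: bits[0:10] width=10 -> value=592 (bin 1001010000); offset now 10 = byte 1 bit 2; 14 bits remain
Read 2: bits[10:18] width=8 -> value=85 (bin 01010101); offset now 18 = byte 2 bit 2; 6 bits remain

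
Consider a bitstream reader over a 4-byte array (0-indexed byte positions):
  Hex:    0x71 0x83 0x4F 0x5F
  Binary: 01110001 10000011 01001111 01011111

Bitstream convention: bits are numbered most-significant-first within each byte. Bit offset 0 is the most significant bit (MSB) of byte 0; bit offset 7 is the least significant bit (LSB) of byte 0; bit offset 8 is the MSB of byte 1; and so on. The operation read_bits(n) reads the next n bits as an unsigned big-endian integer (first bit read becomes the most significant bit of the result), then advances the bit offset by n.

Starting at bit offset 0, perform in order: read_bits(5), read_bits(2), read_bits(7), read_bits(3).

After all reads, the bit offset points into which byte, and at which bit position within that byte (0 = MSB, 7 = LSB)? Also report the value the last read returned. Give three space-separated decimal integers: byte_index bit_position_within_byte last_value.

Read 1: bits[0:5] width=5 -> value=14 (bin 01110); offset now 5 = byte 0 bit 5; 27 bits remain
Read 2: bits[5:7] width=2 -> value=0 (bin 00); offset now 7 = byte 0 bit 7; 25 bits remain
Read 3: bits[7:14] width=7 -> value=96 (bin 1100000); offset now 14 = byte 1 bit 6; 18 bits remain
Read 4: bits[14:17] width=3 -> value=6 (bin 110); offset now 17 = byte 2 bit 1; 15 bits remain

Answer: 2 1 6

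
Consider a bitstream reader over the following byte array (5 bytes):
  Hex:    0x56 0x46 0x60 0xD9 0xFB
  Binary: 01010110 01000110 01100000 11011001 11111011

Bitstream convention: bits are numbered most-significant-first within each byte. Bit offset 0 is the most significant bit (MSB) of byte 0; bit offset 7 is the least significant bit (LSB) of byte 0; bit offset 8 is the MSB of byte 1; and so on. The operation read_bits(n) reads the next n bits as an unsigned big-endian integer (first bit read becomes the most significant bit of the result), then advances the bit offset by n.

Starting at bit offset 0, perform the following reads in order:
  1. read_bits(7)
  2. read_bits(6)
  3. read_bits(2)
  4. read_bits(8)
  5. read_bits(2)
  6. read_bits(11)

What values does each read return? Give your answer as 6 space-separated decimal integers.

Read 1: bits[0:7] width=7 -> value=43 (bin 0101011); offset now 7 = byte 0 bit 7; 33 bits remain
Read 2: bits[7:13] width=6 -> value=8 (bin 001000); offset now 13 = byte 1 bit 5; 27 bits remain
Read 3: bits[13:15] width=2 -> value=3 (bin 11); offset now 15 = byte 1 bit 7; 25 bits remain
Read 4: bits[15:23] width=8 -> value=48 (bin 00110000); offset now 23 = byte 2 bit 7; 17 bits remain
Read 5: bits[23:25] width=2 -> value=1 (bin 01); offset now 25 = byte 3 bit 1; 15 bits remain
Read 6: bits[25:36] width=11 -> value=1439 (bin 10110011111); offset now 36 = byte 4 bit 4; 4 bits remain

Answer: 43 8 3 48 1 1439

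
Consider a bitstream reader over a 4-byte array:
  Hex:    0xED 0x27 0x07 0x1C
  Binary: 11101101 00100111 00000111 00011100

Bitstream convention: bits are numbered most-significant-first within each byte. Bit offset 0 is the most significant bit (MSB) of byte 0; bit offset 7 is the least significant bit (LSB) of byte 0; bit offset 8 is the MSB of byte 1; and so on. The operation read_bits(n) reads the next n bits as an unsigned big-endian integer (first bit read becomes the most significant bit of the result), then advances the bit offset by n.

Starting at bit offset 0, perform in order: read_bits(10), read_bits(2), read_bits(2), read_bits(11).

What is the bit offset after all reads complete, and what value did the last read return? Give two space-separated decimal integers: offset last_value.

Read 1: bits[0:10] width=10 -> value=948 (bin 1110110100); offset now 10 = byte 1 bit 2; 22 bits remain
Read 2: bits[10:12] width=2 -> value=2 (bin 10); offset now 12 = byte 1 bit 4; 20 bits remain
Read 3: bits[12:14] width=2 -> value=1 (bin 01); offset now 14 = byte 1 bit 6; 18 bits remain
Read 4: bits[14:25] width=11 -> value=1550 (bin 11000001110); offset now 25 = byte 3 bit 1; 7 bits remain

Answer: 25 1550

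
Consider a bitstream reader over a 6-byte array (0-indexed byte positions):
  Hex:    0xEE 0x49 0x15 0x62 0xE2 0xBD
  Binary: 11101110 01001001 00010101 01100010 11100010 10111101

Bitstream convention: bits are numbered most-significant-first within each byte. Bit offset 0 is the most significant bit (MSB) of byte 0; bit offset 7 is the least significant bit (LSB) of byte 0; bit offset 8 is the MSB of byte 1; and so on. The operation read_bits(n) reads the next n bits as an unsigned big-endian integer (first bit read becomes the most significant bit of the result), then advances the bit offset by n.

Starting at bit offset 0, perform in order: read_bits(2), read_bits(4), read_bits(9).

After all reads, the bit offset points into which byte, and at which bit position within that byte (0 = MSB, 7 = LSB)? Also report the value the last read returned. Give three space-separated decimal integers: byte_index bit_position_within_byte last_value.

Read 1: bits[0:2] width=2 -> value=3 (bin 11); offset now 2 = byte 0 bit 2; 46 bits remain
Read 2: bits[2:6] width=4 -> value=11 (bin 1011); offset now 6 = byte 0 bit 6; 42 bits remain
Read 3: bits[6:15] width=9 -> value=292 (bin 100100100); offset now 15 = byte 1 bit 7; 33 bits remain

Answer: 1 7 292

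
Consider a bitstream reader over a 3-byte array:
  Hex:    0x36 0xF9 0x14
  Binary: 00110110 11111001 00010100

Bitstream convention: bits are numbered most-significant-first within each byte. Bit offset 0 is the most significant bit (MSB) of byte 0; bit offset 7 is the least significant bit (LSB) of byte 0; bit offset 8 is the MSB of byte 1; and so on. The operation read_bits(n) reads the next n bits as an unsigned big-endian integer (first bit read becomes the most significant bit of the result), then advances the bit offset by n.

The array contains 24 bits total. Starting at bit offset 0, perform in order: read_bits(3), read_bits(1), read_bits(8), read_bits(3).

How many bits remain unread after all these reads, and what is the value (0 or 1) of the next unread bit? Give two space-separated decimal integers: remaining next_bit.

Read 1: bits[0:3] width=3 -> value=1 (bin 001); offset now 3 = byte 0 bit 3; 21 bits remain
Read 2: bits[3:4] width=1 -> value=1 (bin 1); offset now 4 = byte 0 bit 4; 20 bits remain
Read 3: bits[4:12] width=8 -> value=111 (bin 01101111); offset now 12 = byte 1 bit 4; 12 bits remain
Read 4: bits[12:15] width=3 -> value=4 (bin 100); offset now 15 = byte 1 bit 7; 9 bits remain

Answer: 9 1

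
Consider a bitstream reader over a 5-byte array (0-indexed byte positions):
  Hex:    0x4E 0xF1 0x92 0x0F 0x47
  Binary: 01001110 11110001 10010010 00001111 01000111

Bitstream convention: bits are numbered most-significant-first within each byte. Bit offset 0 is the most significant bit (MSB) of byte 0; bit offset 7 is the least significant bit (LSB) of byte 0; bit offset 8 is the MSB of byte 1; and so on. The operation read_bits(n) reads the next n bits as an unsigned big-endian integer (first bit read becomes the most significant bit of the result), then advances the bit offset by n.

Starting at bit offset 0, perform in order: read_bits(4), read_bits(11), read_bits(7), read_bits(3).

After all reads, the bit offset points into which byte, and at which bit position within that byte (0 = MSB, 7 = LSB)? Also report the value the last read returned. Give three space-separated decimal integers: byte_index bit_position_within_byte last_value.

Answer: 3 1 4

Derivation:
Read 1: bits[0:4] width=4 -> value=4 (bin 0100); offset now 4 = byte 0 bit 4; 36 bits remain
Read 2: bits[4:15] width=11 -> value=1912 (bin 11101111000); offset now 15 = byte 1 bit 7; 25 bits remain
Read 3: bits[15:22] width=7 -> value=100 (bin 1100100); offset now 22 = byte 2 bit 6; 18 bits remain
Read 4: bits[22:25] width=3 -> value=4 (bin 100); offset now 25 = byte 3 bit 1; 15 bits remain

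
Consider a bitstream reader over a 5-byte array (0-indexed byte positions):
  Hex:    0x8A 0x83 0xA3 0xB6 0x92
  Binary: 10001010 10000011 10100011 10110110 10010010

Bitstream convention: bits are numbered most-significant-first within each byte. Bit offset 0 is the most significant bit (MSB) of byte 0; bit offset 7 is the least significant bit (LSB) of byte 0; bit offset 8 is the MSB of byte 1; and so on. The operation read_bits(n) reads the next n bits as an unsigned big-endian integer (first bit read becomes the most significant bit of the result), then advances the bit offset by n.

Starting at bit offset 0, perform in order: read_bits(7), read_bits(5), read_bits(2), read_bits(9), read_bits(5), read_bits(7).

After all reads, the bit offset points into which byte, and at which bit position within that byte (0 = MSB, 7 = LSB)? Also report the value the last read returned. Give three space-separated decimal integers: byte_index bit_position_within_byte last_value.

Read 1: bits[0:7] width=7 -> value=69 (bin 1000101); offset now 7 = byte 0 bit 7; 33 bits remain
Read 2: bits[7:12] width=5 -> value=8 (bin 01000); offset now 12 = byte 1 bit 4; 28 bits remain
Read 3: bits[12:14] width=2 -> value=0 (bin 00); offset now 14 = byte 1 bit 6; 26 bits remain
Read 4: bits[14:23] width=9 -> value=465 (bin 111010001); offset now 23 = byte 2 bit 7; 17 bits remain
Read 5: bits[23:28] width=5 -> value=27 (bin 11011); offset now 28 = byte 3 bit 4; 12 bits remain
Read 6: bits[28:35] width=7 -> value=52 (bin 0110100); offset now 35 = byte 4 bit 3; 5 bits remain

Answer: 4 3 52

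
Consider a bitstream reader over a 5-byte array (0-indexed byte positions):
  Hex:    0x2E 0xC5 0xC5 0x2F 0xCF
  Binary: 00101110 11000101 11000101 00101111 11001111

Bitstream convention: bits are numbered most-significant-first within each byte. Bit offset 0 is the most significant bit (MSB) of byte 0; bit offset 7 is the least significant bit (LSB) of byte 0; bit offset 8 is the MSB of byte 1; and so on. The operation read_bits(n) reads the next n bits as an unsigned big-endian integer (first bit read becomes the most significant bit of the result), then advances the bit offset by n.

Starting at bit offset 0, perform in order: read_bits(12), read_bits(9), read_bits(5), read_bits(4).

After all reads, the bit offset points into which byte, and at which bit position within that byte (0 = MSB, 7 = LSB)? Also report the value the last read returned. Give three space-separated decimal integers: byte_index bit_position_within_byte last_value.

Read 1: bits[0:12] width=12 -> value=748 (bin 001011101100); offset now 12 = byte 1 bit 4; 28 bits remain
Read 2: bits[12:21] width=9 -> value=184 (bin 010111000); offset now 21 = byte 2 bit 5; 19 bits remain
Read 3: bits[21:26] width=5 -> value=20 (bin 10100); offset now 26 = byte 3 bit 2; 14 bits remain
Read 4: bits[26:30] width=4 -> value=11 (bin 1011); offset now 30 = byte 3 bit 6; 10 bits remain

Answer: 3 6 11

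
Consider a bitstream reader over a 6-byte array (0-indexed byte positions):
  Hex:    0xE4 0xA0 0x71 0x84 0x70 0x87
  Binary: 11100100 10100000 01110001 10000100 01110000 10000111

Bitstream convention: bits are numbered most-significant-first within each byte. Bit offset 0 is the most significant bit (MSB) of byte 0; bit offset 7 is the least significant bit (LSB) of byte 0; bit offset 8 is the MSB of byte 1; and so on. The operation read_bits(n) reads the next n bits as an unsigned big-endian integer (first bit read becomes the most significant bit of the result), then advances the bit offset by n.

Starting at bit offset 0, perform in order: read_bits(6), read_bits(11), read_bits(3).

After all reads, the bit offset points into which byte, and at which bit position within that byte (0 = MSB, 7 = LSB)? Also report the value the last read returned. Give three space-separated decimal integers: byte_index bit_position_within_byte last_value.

Read 1: bits[0:6] width=6 -> value=57 (bin 111001); offset now 6 = byte 0 bit 6; 42 bits remain
Read 2: bits[6:17] width=11 -> value=320 (bin 00101000000); offset now 17 = byte 2 bit 1; 31 bits remain
Read 3: bits[17:20] width=3 -> value=7 (bin 111); offset now 20 = byte 2 bit 4; 28 bits remain

Answer: 2 4 7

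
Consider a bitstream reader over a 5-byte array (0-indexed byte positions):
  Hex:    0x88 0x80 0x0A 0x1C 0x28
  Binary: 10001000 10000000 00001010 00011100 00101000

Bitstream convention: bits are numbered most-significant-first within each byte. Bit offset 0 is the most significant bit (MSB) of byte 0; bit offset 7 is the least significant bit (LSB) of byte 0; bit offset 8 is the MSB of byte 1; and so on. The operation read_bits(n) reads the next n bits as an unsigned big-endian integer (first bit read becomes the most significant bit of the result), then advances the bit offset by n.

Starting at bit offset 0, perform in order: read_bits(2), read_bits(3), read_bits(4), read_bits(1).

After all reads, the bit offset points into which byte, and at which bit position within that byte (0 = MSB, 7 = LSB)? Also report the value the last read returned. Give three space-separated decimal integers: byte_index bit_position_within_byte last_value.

Read 1: bits[0:2] width=2 -> value=2 (bin 10); offset now 2 = byte 0 bit 2; 38 bits remain
Read 2: bits[2:5] width=3 -> value=1 (bin 001); offset now 5 = byte 0 bit 5; 35 bits remain
Read 3: bits[5:9] width=4 -> value=1 (bin 0001); offset now 9 = byte 1 bit 1; 31 bits remain
Read 4: bits[9:10] width=1 -> value=0 (bin 0); offset now 10 = byte 1 bit 2; 30 bits remain

Answer: 1 2 0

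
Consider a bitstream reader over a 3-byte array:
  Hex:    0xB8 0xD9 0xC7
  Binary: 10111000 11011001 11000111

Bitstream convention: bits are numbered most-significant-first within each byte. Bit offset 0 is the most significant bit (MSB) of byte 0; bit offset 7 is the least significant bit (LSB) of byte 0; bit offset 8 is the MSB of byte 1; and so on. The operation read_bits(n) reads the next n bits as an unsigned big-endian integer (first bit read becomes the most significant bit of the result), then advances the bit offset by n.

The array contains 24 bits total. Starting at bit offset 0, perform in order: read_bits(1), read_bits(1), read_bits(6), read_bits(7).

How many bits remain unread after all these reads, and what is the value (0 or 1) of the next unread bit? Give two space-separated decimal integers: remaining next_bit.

Answer: 9 1

Derivation:
Read 1: bits[0:1] width=1 -> value=1 (bin 1); offset now 1 = byte 0 bit 1; 23 bits remain
Read 2: bits[1:2] width=1 -> value=0 (bin 0); offset now 2 = byte 0 bit 2; 22 bits remain
Read 3: bits[2:8] width=6 -> value=56 (bin 111000); offset now 8 = byte 1 bit 0; 16 bits remain
Read 4: bits[8:15] width=7 -> value=108 (bin 1101100); offset now 15 = byte 1 bit 7; 9 bits remain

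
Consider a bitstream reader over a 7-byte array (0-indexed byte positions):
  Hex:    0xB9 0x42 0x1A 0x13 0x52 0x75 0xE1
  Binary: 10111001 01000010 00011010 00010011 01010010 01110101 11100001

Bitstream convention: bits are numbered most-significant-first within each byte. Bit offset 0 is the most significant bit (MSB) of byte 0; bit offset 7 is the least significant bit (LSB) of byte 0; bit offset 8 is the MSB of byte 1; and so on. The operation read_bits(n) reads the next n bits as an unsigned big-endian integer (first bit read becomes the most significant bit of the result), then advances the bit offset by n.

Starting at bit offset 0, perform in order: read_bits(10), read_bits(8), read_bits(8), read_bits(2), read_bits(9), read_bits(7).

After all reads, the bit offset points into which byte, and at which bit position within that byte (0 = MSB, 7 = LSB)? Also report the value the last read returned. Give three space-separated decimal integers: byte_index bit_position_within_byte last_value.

Read 1: bits[0:10] width=10 -> value=741 (bin 1011100101); offset now 10 = byte 1 bit 2; 46 bits remain
Read 2: bits[10:18] width=8 -> value=8 (bin 00001000); offset now 18 = byte 2 bit 2; 38 bits remain
Read 3: bits[18:26] width=8 -> value=104 (bin 01101000); offset now 26 = byte 3 bit 2; 30 bits remain
Read 4: bits[26:28] width=2 -> value=1 (bin 01); offset now 28 = byte 3 bit 4; 28 bits remain
Read 5: bits[28:37] width=9 -> value=106 (bin 001101010); offset now 37 = byte 4 bit 5; 19 bits remain
Read 6: bits[37:44] width=7 -> value=39 (bin 0100111); offset now 44 = byte 5 bit 4; 12 bits remain

Answer: 5 4 39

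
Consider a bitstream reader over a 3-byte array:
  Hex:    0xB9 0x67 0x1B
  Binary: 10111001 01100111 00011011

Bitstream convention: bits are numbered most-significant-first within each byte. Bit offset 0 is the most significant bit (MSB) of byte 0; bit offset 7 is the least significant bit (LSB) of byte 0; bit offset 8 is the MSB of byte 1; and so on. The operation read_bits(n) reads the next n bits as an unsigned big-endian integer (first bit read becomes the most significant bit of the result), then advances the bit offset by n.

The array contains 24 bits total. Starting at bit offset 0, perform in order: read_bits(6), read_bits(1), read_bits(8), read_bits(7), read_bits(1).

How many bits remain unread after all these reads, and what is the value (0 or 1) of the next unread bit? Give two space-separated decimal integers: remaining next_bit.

Answer: 1 1

Derivation:
Read 1: bits[0:6] width=6 -> value=46 (bin 101110); offset now 6 = byte 0 bit 6; 18 bits remain
Read 2: bits[6:7] width=1 -> value=0 (bin 0); offset now 7 = byte 0 bit 7; 17 bits remain
Read 3: bits[7:15] width=8 -> value=179 (bin 10110011); offset now 15 = byte 1 bit 7; 9 bits remain
Read 4: bits[15:22] width=7 -> value=70 (bin 1000110); offset now 22 = byte 2 bit 6; 2 bits remain
Read 5: bits[22:23] width=1 -> value=1 (bin 1); offset now 23 = byte 2 bit 7; 1 bits remain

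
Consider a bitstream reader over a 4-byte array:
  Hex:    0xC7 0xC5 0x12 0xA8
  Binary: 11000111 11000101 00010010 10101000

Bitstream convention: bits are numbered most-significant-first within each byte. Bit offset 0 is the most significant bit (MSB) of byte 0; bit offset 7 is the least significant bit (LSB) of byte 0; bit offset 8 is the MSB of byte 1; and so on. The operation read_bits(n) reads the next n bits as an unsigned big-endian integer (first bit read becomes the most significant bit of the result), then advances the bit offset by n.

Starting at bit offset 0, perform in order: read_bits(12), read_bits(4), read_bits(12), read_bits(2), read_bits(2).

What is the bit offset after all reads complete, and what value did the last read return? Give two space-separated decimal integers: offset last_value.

Read 1: bits[0:12] width=12 -> value=3196 (bin 110001111100); offset now 12 = byte 1 bit 4; 20 bits remain
Read 2: bits[12:16] width=4 -> value=5 (bin 0101); offset now 16 = byte 2 bit 0; 16 bits remain
Read 3: bits[16:28] width=12 -> value=298 (bin 000100101010); offset now 28 = byte 3 bit 4; 4 bits remain
Read 4: bits[28:30] width=2 -> value=2 (bin 10); offset now 30 = byte 3 bit 6; 2 bits remain
Read 5: bits[30:32] width=2 -> value=0 (bin 00); offset now 32 = byte 4 bit 0; 0 bits remain

Answer: 32 0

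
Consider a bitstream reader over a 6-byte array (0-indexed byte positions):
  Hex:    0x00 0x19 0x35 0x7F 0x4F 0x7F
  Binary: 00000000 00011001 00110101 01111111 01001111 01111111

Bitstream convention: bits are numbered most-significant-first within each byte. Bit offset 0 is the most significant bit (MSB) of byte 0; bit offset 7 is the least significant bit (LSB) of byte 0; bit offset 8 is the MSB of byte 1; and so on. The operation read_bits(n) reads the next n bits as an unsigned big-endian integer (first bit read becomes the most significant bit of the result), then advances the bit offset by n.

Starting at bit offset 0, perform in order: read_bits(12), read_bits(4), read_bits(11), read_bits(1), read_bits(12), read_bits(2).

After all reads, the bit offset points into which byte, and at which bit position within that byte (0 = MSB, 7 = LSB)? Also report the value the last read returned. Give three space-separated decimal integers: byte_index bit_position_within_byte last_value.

Answer: 5 2 1

Derivation:
Read 1: bits[0:12] width=12 -> value=1 (bin 000000000001); offset now 12 = byte 1 bit 4; 36 bits remain
Read 2: bits[12:16] width=4 -> value=9 (bin 1001); offset now 16 = byte 2 bit 0; 32 bits remain
Read 3: bits[16:27] width=11 -> value=427 (bin 00110101011); offset now 27 = byte 3 bit 3; 21 bits remain
Read 4: bits[27:28] width=1 -> value=1 (bin 1); offset now 28 = byte 3 bit 4; 20 bits remain
Read 5: bits[28:40] width=12 -> value=3919 (bin 111101001111); offset now 40 = byte 5 bit 0; 8 bits remain
Read 6: bits[40:42] width=2 -> value=1 (bin 01); offset now 42 = byte 5 bit 2; 6 bits remain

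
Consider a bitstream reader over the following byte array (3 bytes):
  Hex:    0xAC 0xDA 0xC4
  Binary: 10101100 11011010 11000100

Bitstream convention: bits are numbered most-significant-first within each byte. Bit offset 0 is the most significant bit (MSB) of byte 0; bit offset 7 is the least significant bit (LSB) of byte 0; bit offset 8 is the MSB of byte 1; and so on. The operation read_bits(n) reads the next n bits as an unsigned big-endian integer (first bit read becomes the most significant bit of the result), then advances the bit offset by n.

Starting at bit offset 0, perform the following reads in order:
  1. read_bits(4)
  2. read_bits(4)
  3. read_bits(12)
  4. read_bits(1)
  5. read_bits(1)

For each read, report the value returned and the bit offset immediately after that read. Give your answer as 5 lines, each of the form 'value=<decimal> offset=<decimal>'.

Answer: value=10 offset=4
value=12 offset=8
value=3500 offset=20
value=0 offset=21
value=1 offset=22

Derivation:
Read 1: bits[0:4] width=4 -> value=10 (bin 1010); offset now 4 = byte 0 bit 4; 20 bits remain
Read 2: bits[4:8] width=4 -> value=12 (bin 1100); offset now 8 = byte 1 bit 0; 16 bits remain
Read 3: bits[8:20] width=12 -> value=3500 (bin 110110101100); offset now 20 = byte 2 bit 4; 4 bits remain
Read 4: bits[20:21] width=1 -> value=0 (bin 0); offset now 21 = byte 2 bit 5; 3 bits remain
Read 5: bits[21:22] width=1 -> value=1 (bin 1); offset now 22 = byte 2 bit 6; 2 bits remain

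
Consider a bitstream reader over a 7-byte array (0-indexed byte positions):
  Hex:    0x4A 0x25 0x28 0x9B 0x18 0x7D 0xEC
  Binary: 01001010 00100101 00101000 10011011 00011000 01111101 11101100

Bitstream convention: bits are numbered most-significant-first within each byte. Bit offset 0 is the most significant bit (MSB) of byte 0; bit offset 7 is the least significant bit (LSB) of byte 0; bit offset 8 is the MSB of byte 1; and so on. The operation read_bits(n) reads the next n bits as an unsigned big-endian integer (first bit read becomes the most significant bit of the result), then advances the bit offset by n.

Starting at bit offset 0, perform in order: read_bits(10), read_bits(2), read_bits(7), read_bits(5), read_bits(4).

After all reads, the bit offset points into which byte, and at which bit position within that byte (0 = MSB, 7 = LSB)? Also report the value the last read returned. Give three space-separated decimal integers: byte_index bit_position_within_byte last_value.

Read 1: bits[0:10] width=10 -> value=296 (bin 0100101000); offset now 10 = byte 1 bit 2; 46 bits remain
Read 2: bits[10:12] width=2 -> value=2 (bin 10); offset now 12 = byte 1 bit 4; 44 bits remain
Read 3: bits[12:19] width=7 -> value=41 (bin 0101001); offset now 19 = byte 2 bit 3; 37 bits remain
Read 4: bits[19:24] width=5 -> value=8 (bin 01000); offset now 24 = byte 3 bit 0; 32 bits remain
Read 5: bits[24:28] width=4 -> value=9 (bin 1001); offset now 28 = byte 3 bit 4; 28 bits remain

Answer: 3 4 9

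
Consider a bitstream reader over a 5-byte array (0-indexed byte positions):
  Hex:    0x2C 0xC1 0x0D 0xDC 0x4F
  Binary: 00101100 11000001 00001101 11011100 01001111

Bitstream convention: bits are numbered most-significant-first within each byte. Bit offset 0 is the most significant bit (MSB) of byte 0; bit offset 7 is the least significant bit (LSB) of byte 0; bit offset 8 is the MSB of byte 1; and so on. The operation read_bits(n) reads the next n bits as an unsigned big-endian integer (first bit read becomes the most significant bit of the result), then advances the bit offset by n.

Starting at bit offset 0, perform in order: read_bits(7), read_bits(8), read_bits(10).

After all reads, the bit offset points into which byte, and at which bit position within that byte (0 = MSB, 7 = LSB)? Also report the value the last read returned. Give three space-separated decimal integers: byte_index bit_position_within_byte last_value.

Read 1: bits[0:7] width=7 -> value=22 (bin 0010110); offset now 7 = byte 0 bit 7; 33 bits remain
Read 2: bits[7:15] width=8 -> value=96 (bin 01100000); offset now 15 = byte 1 bit 7; 25 bits remain
Read 3: bits[15:25] width=10 -> value=539 (bin 1000011011); offset now 25 = byte 3 bit 1; 15 bits remain

Answer: 3 1 539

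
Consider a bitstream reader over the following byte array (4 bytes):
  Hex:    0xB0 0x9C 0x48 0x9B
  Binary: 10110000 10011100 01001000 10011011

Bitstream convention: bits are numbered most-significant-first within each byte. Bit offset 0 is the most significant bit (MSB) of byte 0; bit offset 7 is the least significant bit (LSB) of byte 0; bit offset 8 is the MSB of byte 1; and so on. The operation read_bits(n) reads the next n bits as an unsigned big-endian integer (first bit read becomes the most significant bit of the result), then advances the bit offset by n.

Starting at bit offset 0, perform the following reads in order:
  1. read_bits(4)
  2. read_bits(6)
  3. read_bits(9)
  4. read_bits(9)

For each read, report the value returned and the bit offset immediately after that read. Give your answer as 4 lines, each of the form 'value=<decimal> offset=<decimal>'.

Read 1: bits[0:4] width=4 -> value=11 (bin 1011); offset now 4 = byte 0 bit 4; 28 bits remain
Read 2: bits[4:10] width=6 -> value=2 (bin 000010); offset now 10 = byte 1 bit 2; 22 bits remain
Read 3: bits[10:19] width=9 -> value=226 (bin 011100010); offset now 19 = byte 2 bit 3; 13 bits remain
Read 4: bits[19:28] width=9 -> value=137 (bin 010001001); offset now 28 = byte 3 bit 4; 4 bits remain

Answer: value=11 offset=4
value=2 offset=10
value=226 offset=19
value=137 offset=28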